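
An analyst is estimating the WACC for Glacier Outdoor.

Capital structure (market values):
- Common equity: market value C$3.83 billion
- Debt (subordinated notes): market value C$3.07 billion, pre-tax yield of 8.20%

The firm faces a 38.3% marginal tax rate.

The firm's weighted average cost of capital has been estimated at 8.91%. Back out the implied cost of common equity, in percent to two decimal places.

12.00%

Total capital V = 3.83 + 3.07 = 6.9.
Equity weight = 3.83/6.9 = 0.5551.
Subordinated notes weight = 3.07/6.9 = 0.4449.
Debt contribution = 0.4449 × 8.2% × (1 − 38.3%) = 2.2511%.
Required equity contribution = 8.91% − 2.2511% = 6.6589%.
Re = 6.6589% / 0.5551 = 11.9965%.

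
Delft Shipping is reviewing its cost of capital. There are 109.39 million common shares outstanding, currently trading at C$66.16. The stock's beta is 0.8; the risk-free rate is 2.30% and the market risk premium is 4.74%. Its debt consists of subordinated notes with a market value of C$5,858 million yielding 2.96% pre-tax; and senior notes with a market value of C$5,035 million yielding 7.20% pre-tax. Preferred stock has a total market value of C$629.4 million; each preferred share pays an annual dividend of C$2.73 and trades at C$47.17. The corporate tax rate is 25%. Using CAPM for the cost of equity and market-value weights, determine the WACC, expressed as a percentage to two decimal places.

4.69%

Cost of equity via CAPM: Re = 2.3% + 0.8 × 4.74% = 6.0920%.
Cost of preferred: Rp = 2.73 / 47.17 = 5.7876%.
Market value of equity E = 66.16 × 109.39m = 7237.2424m.
Total capital V = 7237.2424 + 629.4 + 5858 + 5035 = 18759.6424.
Equity: weight = 7237.2424/18759.6424 = 0.3858; cost = 6.092%.
Preferred: weight = 629.4/18759.6424 = 0.0336; cost = 5.7876%.
Subordinated notes: weight = 5858/18759.6424 = 0.3123; after-tax cost = 2.96% × (1 − 25%) = 2.2200%.
Senior notes: weight = 5035/18759.6424 = 0.2684; after-tax cost = 7.2% × (1 − 25%) = 5.4000%.
WACC = 0.3858 × 6.0920% + 0.0336 × 5.7876% + 0.3123 × 2.2200% + 0.2684 × 5.4000% = 4.6870%.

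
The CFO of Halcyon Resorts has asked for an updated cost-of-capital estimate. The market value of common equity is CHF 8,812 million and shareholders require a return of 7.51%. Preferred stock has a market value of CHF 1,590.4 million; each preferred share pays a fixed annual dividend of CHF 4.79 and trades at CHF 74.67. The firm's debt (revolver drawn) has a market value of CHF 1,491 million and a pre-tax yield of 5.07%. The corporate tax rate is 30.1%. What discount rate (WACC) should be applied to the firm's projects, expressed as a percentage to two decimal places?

Cost of preferred: Rp = 4.79 / 74.67 = 6.4149%.
Total capital V = 8812 + 1590.4 + 1491 = 11893.4.
Equity: weight = 8812/11893.4 = 0.7409; cost = 7.51%.
Preferred: weight = 1590.4/11893.4 = 0.1337; cost = 6.4149%.
Revolver drawn: weight = 1491/11893.4 = 0.1254; after-tax cost = 5.07% × (1 − 30.1%) = 3.5439%.
WACC = 0.7409 × 7.5100% + 0.1337 × 6.4149% + 0.1254 × 3.5439% = 6.8664%.

6.87%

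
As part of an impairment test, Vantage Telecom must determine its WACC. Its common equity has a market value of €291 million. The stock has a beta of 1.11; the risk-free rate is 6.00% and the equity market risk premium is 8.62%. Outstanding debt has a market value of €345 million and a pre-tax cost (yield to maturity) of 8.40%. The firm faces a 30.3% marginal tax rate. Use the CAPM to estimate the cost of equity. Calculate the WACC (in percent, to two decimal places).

10.30%

Cost of equity via CAPM: Re = 6.0% + 1.11 × 8.62% = 15.5682%.
Total capital V = 291 + 345 = 636.
Equity: weight = 291/636 = 0.4575; cost = 15.5682%.
Debt: weight = 345/636 = 0.5425; after-tax cost = 8.4% × (1 − 30.3%) = 5.8548%.
WACC = 0.4575 × 15.5682% + 0.5425 × 5.8548% = 10.2991%.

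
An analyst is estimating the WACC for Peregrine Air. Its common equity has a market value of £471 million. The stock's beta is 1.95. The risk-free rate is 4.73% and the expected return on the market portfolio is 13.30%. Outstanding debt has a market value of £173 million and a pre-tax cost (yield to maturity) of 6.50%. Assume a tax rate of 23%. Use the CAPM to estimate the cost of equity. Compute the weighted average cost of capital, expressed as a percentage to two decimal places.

Market risk premium = 13.3% − 4.73% = 8.57%.
Cost of equity via CAPM: Re = 4.73% + 1.95 × 8.57% = 21.4415%.
Total capital V = 471 + 173 = 644.
Equity: weight = 471/644 = 0.7314; cost = 21.4415%.
Debt: weight = 173/644 = 0.2686; after-tax cost = 6.5% × (1 − 23%) = 5.0050%.
WACC = 0.7314 × 21.4415% + 0.2686 × 5.0050% = 17.0261%.

17.03%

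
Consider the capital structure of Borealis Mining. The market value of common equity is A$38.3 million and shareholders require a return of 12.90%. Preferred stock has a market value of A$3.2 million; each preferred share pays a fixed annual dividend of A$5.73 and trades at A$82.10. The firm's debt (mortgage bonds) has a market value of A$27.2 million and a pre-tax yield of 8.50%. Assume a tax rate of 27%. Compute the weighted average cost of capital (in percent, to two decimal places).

9.97%

Cost of preferred: Rp = 5.73 / 82.1 = 6.9793%.
Total capital V = 38.3 + 3.2 + 27.2 = 68.7.
Equity: weight = 38.3/68.7 = 0.5575; cost = 12.9%.
Preferred: weight = 3.2/68.7 = 0.0466; cost = 6.9793%.
Mortgage bonds: weight = 27.2/68.7 = 0.3959; after-tax cost = 8.5% × (1 − 27%) = 6.2050%.
WACC = 0.5575 × 12.9000% + 0.0466 × 6.9793% + 0.3959 × 6.2050% = 9.9735%.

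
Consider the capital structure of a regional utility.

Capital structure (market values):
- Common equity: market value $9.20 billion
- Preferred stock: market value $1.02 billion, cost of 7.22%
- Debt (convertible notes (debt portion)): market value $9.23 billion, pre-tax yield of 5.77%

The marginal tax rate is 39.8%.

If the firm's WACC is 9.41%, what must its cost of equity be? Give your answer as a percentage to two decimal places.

15.61%

Total capital V = 9.2 + 1.02 + 9.23 = 19.45.
Equity weight = 9.2/19.45 = 0.4730.
Preferred weight = 1.02/19.45 = 0.0524.
Convertible notes (debt portion) weight = 9.23/19.45 = 0.4746.
Debt contribution = 0.4746 × 5.77% × (1 − 39.8%) = 1.6484%.
Preferred contribution = 0.0524 × 7.22% = 0.3786%.
Required equity contribution = 9.41% − 2.0270% = 7.3830%.
Re = 7.3830% / 0.4730 = 15.6086%.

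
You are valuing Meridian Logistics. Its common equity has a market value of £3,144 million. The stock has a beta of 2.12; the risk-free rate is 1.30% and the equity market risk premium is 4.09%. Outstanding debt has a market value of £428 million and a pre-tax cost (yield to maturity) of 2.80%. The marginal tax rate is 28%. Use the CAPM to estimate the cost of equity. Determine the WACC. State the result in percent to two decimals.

Cost of equity via CAPM: Re = 1.3% + 2.12 × 4.09% = 9.9708%.
Total capital V = 3144 + 428 = 3572.
Equity: weight = 3144/3572 = 0.8802; cost = 9.9708%.
Debt: weight = 428/3572 = 0.1198; after-tax cost = 2.8% × (1 − 28%) = 2.0160%.
WACC = 0.8802 × 9.9708% + 0.1198 × 2.0160% = 9.0176%.

9.02%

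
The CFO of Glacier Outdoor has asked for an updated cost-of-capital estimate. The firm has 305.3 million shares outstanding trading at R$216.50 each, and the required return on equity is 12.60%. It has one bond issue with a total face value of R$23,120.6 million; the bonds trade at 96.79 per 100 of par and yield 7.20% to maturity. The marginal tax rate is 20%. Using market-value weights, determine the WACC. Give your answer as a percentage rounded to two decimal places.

10.87%

Market value of equity E = 216.5 × 305.3m = 66097.45m. Market value of debt D = 23120.6m × 96.79/100 = 22378.42874m.
Total capital V = 66097.45 + 22378.42874 = 88475.87874.
Equity: weight = 66097.45/88475.87874 = 0.7471; cost = 12.6%.
Bonds outstanding: weight = 22378.42874/88475.87874 = 0.2529; after-tax cost = 7.2% × (1 − 20%) = 5.7600%.
WACC = 0.7471 × 12.6000% + 0.2529 × 5.7600% = 10.8699%.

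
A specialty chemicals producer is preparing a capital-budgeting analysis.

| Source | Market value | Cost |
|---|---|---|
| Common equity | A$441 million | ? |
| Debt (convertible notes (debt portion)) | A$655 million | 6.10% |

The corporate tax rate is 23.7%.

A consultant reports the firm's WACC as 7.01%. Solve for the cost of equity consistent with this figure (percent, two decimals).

10.51%

Total capital V = 441 + 655 = 1096.
Equity weight = 441/1096 = 0.4024.
Convertible notes (debt portion) weight = 655/1096 = 0.5976.
Debt contribution = 0.5976 × 6.1% × (1 − 23.7%) = 2.7815%.
Required equity contribution = 7.01% − 2.7815% = 4.2285%.
Re = 4.2285% / 0.4024 = 10.5088%.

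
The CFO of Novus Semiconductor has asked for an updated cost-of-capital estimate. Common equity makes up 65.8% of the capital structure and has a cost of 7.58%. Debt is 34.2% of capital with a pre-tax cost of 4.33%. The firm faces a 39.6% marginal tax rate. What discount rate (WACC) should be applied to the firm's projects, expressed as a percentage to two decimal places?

After-tax cost of debt = 4.33% × (1 − 39.6%) = 2.6153%.
WACC = 0.658 × 7.5800% + 0.342 × 2.6153% = 5.8821%.

5.88%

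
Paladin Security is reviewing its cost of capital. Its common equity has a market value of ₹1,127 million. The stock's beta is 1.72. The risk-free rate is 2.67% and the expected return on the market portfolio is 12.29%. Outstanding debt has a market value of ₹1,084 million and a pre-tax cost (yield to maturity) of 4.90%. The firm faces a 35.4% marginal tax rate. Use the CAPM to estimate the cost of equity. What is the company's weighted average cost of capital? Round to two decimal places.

Market risk premium = 12.29% − 2.67% = 9.62%.
Cost of equity via CAPM: Re = 2.67% + 1.72 × 9.62% = 19.2164%.
Total capital V = 1127 + 1084 = 2211.
Equity: weight = 1127/2211 = 0.5097; cost = 19.2164%.
Debt: weight = 1084/2211 = 0.4903; after-tax cost = 4.9% × (1 − 35.4%) = 3.1654%.
WACC = 0.5097 × 19.2164% + 0.4903 × 3.1654% = 11.3470%.

11.35%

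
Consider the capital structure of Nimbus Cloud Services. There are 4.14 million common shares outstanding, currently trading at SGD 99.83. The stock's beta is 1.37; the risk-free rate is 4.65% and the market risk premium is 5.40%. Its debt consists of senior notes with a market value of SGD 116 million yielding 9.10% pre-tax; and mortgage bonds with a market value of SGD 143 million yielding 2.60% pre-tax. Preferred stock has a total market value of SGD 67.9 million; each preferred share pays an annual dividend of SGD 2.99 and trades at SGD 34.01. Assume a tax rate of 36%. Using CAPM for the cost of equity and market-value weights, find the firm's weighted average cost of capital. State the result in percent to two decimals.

Cost of equity via CAPM: Re = 4.65% + 1.37 × 5.4% = 12.0480%.
Cost of preferred: Rp = 2.99 / 34.01 = 8.7915%.
Market value of equity E = 99.83 × 4.14m = 413.2962m.
Total capital V = 413.2962 + 67.9 + 116 + 143 = 740.1962.
Equity: weight = 413.2962/740.1962 = 0.5584; cost = 12.048%.
Preferred: weight = 67.9/740.1962 = 0.0917; cost = 8.7915%.
Senior notes: weight = 116/740.1962 = 0.1567; after-tax cost = 9.1% × (1 − 36%) = 5.8240%.
Mortgage bonds: weight = 143/740.1962 = 0.1932; after-tax cost = 2.6% × (1 − 36%) = 1.6640%.
WACC = 0.5584 × 12.0480% + 0.0917 × 8.7915% + 0.1567 × 5.8240% + 0.1932 × 1.6640% = 8.7678%.

8.77%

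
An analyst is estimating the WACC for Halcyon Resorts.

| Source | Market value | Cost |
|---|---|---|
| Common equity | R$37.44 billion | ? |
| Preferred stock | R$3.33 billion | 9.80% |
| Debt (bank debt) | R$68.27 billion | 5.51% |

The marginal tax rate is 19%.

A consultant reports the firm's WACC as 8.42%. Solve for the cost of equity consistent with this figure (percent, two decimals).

15.51%

Total capital V = 37.44 + 3.33 + 68.27 = 109.04.
Equity weight = 37.44/109.04 = 0.3434.
Preferred weight = 3.33/109.04 = 0.0305.
Bank debt weight = 68.27/109.04 = 0.6261.
Debt contribution = 0.6261 × 5.51% × (1 − 19%) = 2.7943%.
Preferred contribution = 0.0305 × 9.8% = 0.2993%.
Required equity contribution = 8.42% − 3.0936% = 5.3264%.
Re = 5.3264% / 0.3434 = 15.5125%.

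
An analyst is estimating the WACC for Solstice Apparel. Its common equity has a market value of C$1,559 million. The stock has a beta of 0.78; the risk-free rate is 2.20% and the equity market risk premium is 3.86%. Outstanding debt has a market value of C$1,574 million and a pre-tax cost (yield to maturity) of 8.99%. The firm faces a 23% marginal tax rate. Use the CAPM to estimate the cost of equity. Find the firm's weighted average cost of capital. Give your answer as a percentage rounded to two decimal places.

Cost of equity via CAPM: Re = 2.2% + 0.78 × 3.86% = 5.2108%.
Total capital V = 1559 + 1574 = 3133.
Equity: weight = 1559/3133 = 0.4976; cost = 5.2108%.
Debt: weight = 1574/3133 = 0.5024; after-tax cost = 8.99% × (1 − 23%) = 6.9223%.
WACC = 0.4976 × 5.2108% + 0.5024 × 6.9223% = 6.0706%.

6.07%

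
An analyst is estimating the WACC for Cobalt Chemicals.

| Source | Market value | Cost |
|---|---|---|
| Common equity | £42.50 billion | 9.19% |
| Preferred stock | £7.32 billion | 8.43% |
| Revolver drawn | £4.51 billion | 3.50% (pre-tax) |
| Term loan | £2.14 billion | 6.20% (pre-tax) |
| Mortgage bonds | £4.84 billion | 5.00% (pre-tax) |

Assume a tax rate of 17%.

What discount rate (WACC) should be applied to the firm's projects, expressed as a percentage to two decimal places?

8.10%

Total capital V = 42.5 + 7.32 + 4.51 + 2.14 + 4.84 = 61.31.
Equity: weight = 42.5/61.31 = 0.6932; cost = 9.19%.
Preferred: weight = 7.32/61.31 = 0.1194; cost = 8.43%.
Revolver drawn: weight = 4.51/61.31 = 0.0736; after-tax cost = 3.5% × (1 − 17%) = 2.9050%.
Term loan: weight = 2.14/61.31 = 0.0349; after-tax cost = 6.2% × (1 − 17%) = 5.1460%.
Mortgage bonds: weight = 4.84/61.31 = 0.0789; after-tax cost = 5% × (1 − 17%) = 4.1500%.
WACC = 0.6932 × 9.1900% + 0.1194 × 8.4300% + 0.0736 × 2.9050% + 0.0349 × 5.1460% + 0.0789 × 4.1500% = 8.0979%.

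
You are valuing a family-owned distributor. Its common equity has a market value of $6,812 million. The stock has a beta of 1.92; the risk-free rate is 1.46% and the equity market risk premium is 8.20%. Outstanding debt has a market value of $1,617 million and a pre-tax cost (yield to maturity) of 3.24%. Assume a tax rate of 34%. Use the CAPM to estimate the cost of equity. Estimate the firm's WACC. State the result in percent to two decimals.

14.31%

Cost of equity via CAPM: Re = 1.46% + 1.92 × 8.2% = 17.2040%.
Total capital V = 6812 + 1617 = 8429.
Equity: weight = 6812/8429 = 0.8082; cost = 17.204%.
Debt: weight = 1617/8429 = 0.1918; after-tax cost = 3.24% × (1 − 34%) = 2.1384%.
WACC = 0.8082 × 17.2040% + 0.1918 × 2.1384% = 14.3138%.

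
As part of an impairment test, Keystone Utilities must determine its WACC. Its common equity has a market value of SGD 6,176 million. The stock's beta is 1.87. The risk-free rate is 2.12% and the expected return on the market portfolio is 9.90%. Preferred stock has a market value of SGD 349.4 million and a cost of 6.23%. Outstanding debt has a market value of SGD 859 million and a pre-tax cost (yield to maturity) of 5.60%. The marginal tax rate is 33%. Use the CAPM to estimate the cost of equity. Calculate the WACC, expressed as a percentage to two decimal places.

Market risk premium = 9.9% − 2.12% = 7.78%.
Cost of equity via CAPM: Re = 2.12% + 1.87 × 7.78% = 16.6686%.
Total capital V = 6176 + 349.4 + 859 = 7384.4.
Equity: weight = 6176/7384.4 = 0.8364; cost = 16.6686%.
Preferred: weight = 349.4/7384.4 = 0.0473; cost = 6.23%.
Debt: weight = 859/7384.4 = 0.1163; after-tax cost = 5.6% × (1 − 33%) = 3.7520%.
WACC = 0.8364 × 16.6686% + 0.0473 × 6.2300% + 0.1163 × 3.7520% = 14.6721%.

14.67%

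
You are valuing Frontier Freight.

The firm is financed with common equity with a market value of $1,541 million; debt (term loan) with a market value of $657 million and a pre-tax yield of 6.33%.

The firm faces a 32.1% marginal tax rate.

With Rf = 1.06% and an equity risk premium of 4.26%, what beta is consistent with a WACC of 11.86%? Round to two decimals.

3.29

Total capital V = 1541 + 657 = 2198.
Equity weight = 1541/2198 = 0.7011.
Term loan weight = 657/2198 = 0.2989.
Debt contribution = 0.2989 × 6.33% × (1 − 32.1%) = 1.2847%.
Required equity contribution = 11.86% − 1.2847% = 10.5753%  ⇒  Re = 15.0840%.
CAPM: 15.0840% = 1.06% + β × 4.26%  ⇒  β = 3.2920.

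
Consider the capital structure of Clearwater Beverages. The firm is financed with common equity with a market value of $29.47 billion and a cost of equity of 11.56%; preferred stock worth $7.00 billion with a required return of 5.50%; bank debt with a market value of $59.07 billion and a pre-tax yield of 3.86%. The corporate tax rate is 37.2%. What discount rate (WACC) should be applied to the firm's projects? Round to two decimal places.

5.47%

Total capital V = 29.47 + 7 + 59.07 = 95.54.
Equity: weight = 29.47/95.54 = 0.3085; cost = 11.56%.
Preferred: weight = 7/95.54 = 0.0733; cost = 5.5%.
Bank debt: weight = 59.07/95.54 = 0.6183; after-tax cost = 3.86% × (1 − 37.2%) = 2.4241%.
WACC = 0.3085 × 11.5600% + 0.0733 × 5.5000% + 0.6183 × 2.4241% = 5.4675%.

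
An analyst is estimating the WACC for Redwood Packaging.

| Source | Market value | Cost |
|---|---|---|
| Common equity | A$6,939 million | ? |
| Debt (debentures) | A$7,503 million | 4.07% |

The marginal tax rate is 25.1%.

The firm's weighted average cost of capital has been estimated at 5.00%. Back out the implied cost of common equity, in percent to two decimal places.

7.11%

Total capital V = 6939 + 7503 = 14442.
Equity weight = 6939/14442 = 0.4805.
Debentures weight = 7503/14442 = 0.5195.
Debt contribution = 0.5195 × 4.07% × (1 − 25.1%) = 1.5837%.
Required equity contribution = 5.0% − 1.5837% = 3.4163%.
Re = 3.4163% / 0.4805 = 7.1102%.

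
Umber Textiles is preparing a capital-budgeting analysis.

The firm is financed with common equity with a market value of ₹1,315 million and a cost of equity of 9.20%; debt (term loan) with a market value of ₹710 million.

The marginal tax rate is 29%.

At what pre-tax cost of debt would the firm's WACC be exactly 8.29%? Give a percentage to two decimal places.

Total capital V = 1315 + 710 = 2025.
Equity weight = 1315/2025 = 0.6494.
Term loan weight = 710/2025 = 0.3506.
Equity contribution = 0.6494 × 9.2% = 5.9743%.
Remaining for debt = 8.29% − 5.9743% = 2.3157%.
Rd × (1 − 29%) × 0.3506 = 2.3157%  ⇒  Rd = 9.3022%.

9.30%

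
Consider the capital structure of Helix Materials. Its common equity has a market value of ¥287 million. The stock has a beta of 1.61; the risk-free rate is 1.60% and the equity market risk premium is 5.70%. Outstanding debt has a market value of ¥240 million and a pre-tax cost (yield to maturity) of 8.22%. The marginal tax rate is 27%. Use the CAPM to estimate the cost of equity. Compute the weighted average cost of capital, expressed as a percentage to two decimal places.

8.60%

Cost of equity via CAPM: Re = 1.6% + 1.61 × 5.7% = 10.7770%.
Total capital V = 287 + 240 = 527.
Equity: weight = 287/527 = 0.5446; cost = 10.777%.
Debt: weight = 240/527 = 0.4554; after-tax cost = 8.22% × (1 − 27%) = 6.0006%.
WACC = 0.5446 × 10.7770% + 0.4554 × 6.0006% = 8.6018%.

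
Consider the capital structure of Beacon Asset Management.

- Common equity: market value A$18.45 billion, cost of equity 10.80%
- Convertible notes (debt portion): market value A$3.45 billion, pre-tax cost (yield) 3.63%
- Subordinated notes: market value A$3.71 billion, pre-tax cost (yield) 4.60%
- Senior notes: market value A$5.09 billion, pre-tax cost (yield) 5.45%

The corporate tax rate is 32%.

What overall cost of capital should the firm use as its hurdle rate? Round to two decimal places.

7.76%

Total capital V = 18.45 + 3.45 + 3.71 + 5.09 = 30.7.
Equity: weight = 18.45/30.7 = 0.6010; cost = 10.8%.
Convertible notes (debt portion): weight = 3.45/30.7 = 0.1124; after-tax cost = 3.63% × (1 − 32%) = 2.4684%.
Subordinated notes: weight = 3.71/30.7 = 0.1208; after-tax cost = 4.6% × (1 − 32%) = 3.1280%.
Senior notes: weight = 5.09/30.7 = 0.1658; after-tax cost = 5.45% × (1 − 32%) = 3.7060%.
WACC = 0.6010 × 10.8000% + 0.1124 × 2.4684% + 0.1208 × 3.1280% + 0.1658 × 3.7060% = 7.7604%.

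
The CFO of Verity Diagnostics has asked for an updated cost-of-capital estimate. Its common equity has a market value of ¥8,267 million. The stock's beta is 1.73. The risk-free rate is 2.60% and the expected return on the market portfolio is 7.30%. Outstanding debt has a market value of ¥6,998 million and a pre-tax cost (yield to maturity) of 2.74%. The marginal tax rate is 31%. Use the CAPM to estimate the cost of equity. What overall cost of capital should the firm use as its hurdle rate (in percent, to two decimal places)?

Market risk premium = 7.3% − 2.6% = 4.7%.
Cost of equity via CAPM: Re = 2.6% + 1.73 × 4.7% = 10.7310%.
Total capital V = 8267 + 6998 = 15265.
Equity: weight = 8267/15265 = 0.5416; cost = 10.731%.
Debt: weight = 6998/15265 = 0.4584; after-tax cost = 2.74% × (1 − 31%) = 1.8906%.
WACC = 0.5416 × 10.7310% + 0.4584 × 1.8906% = 6.6783%.

6.68%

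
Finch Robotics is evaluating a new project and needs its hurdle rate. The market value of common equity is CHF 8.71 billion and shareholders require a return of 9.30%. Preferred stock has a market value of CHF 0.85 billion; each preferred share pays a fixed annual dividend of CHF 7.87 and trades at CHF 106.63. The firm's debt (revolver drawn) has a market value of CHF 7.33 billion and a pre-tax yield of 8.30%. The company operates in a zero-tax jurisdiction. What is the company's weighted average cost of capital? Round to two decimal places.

8.77%

Cost of preferred: Rp = 7.87 / 106.63 = 7.3807%.
Total capital V = 8.71 + 0.85 + 7.33 = 16.89.
Equity: weight = 8.71/16.89 = 0.5157; cost = 9.3%.
Preferred: weight = 0.85/16.89 = 0.0503; cost = 7.3807%.
Revolver drawn: weight = 7.33/16.89 = 0.4340; after-tax cost = 8.3% × (1 − 0%) = 8.3000%.
WACC = 0.5157 × 9.3000% + 0.0503 × 7.3807% + 0.4340 × 8.3000% = 8.7694%.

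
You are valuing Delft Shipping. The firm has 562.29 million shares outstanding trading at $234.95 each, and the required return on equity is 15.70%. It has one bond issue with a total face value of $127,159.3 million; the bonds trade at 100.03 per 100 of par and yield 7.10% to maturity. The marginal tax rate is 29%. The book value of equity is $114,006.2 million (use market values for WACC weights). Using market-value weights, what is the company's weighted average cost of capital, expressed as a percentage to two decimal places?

10.47%

Market value of equity E = 234.95 × 562.29m = 132110.0355m. Market value of debt D = 127159.3m × 100.03/100 = 127197.44779m.
Total capital V = 132110.0355 + 127197.44779 = 259307.48329.
Equity: weight = 132110.0355/259307.48329 = 0.5095; cost = 15.7%.
Bonds outstanding: weight = 127197.44779/259307.48329 = 0.4905; after-tax cost = 7.1% × (1 − 29%) = 5.0410%.
WACC = 0.5095 × 15.7000% + 0.4905 × 5.0410% = 10.4715%.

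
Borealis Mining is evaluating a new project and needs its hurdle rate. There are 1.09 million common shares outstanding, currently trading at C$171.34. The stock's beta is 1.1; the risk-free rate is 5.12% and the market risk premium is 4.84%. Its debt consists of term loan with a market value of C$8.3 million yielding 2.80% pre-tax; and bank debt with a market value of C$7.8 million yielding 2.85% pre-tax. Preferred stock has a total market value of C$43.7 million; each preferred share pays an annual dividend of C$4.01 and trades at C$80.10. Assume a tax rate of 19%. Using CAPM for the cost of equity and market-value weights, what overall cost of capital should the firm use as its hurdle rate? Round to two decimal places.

8.95%

Cost of equity via CAPM: Re = 5.12% + 1.1 × 4.84% = 10.4440%.
Cost of preferred: Rp = 4.01 / 80.1 = 5.0062%.
Market value of equity E = 171.34 × 1.09m = 186.7606m.
Total capital V = 186.7606 + 43.7 + 8.3 + 7.8 = 246.5606.
Equity: weight = 186.7606/246.5606 = 0.7575; cost = 10.444%.
Preferred: weight = 43.7/246.5606 = 0.1772; cost = 5.0062%.
Term loan: weight = 8.3/246.5606 = 0.0337; after-tax cost = 2.8% × (1 − 19%) = 2.2680%.
Bank debt: weight = 7.8/246.5606 = 0.0316; after-tax cost = 2.85% × (1 − 19%) = 2.3085%.
WACC = 0.7575 × 10.4440% + 0.1772 × 5.0062% + 0.0337 × 2.2680% + 0.0316 × 2.3085% = 8.9476%.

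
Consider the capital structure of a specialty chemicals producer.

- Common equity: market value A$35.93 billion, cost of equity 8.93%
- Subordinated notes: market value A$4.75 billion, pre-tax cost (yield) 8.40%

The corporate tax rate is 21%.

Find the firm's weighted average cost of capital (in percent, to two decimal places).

8.66%

Total capital V = 35.93 + 4.75 = 40.68.
Equity: weight = 35.93/40.68 = 0.8832; cost = 8.93%.
Subordinated notes: weight = 4.75/40.68 = 0.1168; after-tax cost = 8.4% × (1 − 21%) = 6.6360%.
WACC = 0.8832 × 8.9300% + 0.1168 × 6.6360% = 8.6621%.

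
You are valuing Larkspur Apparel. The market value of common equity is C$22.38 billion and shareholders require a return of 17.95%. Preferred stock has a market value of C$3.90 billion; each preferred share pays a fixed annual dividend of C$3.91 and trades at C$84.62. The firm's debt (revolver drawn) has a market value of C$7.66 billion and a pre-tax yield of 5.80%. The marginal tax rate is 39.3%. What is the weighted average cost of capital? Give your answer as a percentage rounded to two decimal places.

13.16%

Cost of preferred: Rp = 3.91 / 84.62 = 4.6207%.
Total capital V = 22.38 + 3.9 + 7.66 = 33.94.
Equity: weight = 22.38/33.94 = 0.6594; cost = 17.95%.
Preferred: weight = 3.9/33.94 = 0.1149; cost = 4.6207%.
Revolver drawn: weight = 7.66/33.94 = 0.2257; after-tax cost = 5.8% × (1 − 39.3%) = 3.5206%.
WACC = 0.6594 × 17.9500% + 0.1149 × 4.6207% + 0.2257 × 3.5206% = 13.1617%.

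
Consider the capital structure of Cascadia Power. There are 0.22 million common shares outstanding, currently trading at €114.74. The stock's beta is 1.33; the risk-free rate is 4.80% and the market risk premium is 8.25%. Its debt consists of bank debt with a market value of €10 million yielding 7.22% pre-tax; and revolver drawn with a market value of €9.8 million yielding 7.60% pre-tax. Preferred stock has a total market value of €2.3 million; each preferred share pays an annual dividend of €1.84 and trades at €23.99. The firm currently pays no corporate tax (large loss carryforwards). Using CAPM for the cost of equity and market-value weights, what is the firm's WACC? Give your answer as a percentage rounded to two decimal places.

11.88%

Cost of equity via CAPM: Re = 4.8% + 1.33 × 8.25% = 15.7725%.
Cost of preferred: Rp = 1.84 / 23.99 = 7.6699%.
Market value of equity E = 114.74 × 0.22m = 25.2428m.
Total capital V = 25.2428 + 2.3 + 10 + 9.8 = 47.3428.
Equity: weight = 25.2428/47.3428 = 0.5332; cost = 15.7725%.
Preferred: weight = 2.3/47.3428 = 0.0486; cost = 7.6699%.
Bank debt: weight = 10/47.3428 = 0.2112; after-tax cost = 7.22% × (1 − 0%) = 7.2200%.
Revolver drawn: weight = 9.8/47.3428 = 0.2070; after-tax cost = 7.6% × (1 − 0%) = 7.6000%.
WACC = 0.5332 × 15.7725% + 0.0486 × 7.6699% + 0.2112 × 7.2200% + 0.2070 × 7.6000% = 11.8806%.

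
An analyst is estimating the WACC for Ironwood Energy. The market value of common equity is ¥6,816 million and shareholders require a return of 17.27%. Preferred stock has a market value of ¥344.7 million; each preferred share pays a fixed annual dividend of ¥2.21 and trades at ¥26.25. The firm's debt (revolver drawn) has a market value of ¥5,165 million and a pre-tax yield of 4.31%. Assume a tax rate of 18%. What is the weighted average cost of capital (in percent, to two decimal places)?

11.27%

Cost of preferred: Rp = 2.21 / 26.25 = 8.4190%.
Total capital V = 6816 + 344.7 + 5165 = 12325.7.
Equity: weight = 6816/12325.7 = 0.5530; cost = 17.27%.
Preferred: weight = 344.7/12325.7 = 0.0280; cost = 8.419%.
Revolver drawn: weight = 5165/12325.7 = 0.4190; after-tax cost = 4.31% × (1 − 18%) = 3.5342%.
WACC = 0.5530 × 17.2700% + 0.0280 × 8.4190% + 0.4190 × 3.5342% = 11.2666%.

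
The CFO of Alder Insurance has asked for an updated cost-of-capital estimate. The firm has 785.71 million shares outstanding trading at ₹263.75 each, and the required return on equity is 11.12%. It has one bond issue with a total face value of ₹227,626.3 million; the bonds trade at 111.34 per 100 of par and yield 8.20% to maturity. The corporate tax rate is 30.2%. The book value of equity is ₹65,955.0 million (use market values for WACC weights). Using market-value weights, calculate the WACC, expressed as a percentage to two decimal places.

8.15%

Market value of equity E = 263.75 × 785.71m = 207231.0125m. Market value of debt D = 227626.3m × 111.34/100 = 253439.12242m.
Total capital V = 207231.0125 + 253439.12242 = 460670.13492.
Equity: weight = 207231.0125/460670.13492 = 0.4498; cost = 11.12%.
Bonds outstanding: weight = 253439.12242/460670.13492 = 0.5502; after-tax cost = 8.2% × (1 − 30.2%) = 5.7236%.
WACC = 0.4498 × 11.1200% + 0.5502 × 5.7236% = 8.1512%.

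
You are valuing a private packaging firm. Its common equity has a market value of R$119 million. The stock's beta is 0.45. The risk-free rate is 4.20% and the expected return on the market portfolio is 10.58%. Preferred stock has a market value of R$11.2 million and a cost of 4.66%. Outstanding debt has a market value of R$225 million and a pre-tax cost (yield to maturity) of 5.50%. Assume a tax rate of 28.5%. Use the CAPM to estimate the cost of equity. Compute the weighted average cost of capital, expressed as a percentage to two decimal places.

5.01%

Market risk premium = 10.58% − 4.2% = 6.38%.
Cost of equity via CAPM: Re = 4.2% + 0.45 × 6.38% = 7.0710%.
Total capital V = 119 + 11.2 + 225 = 355.2.
Equity: weight = 119/355.2 = 0.3350; cost = 7.071%.
Preferred: weight = 11.2/355.2 = 0.0315; cost = 4.66%.
Debt: weight = 225/355.2 = 0.6334; after-tax cost = 5.5% × (1 − 28.5%) = 3.9325%.
WACC = 0.3350 × 7.0710% + 0.0315 × 4.6600% + 0.6334 × 3.9325% = 5.0069%.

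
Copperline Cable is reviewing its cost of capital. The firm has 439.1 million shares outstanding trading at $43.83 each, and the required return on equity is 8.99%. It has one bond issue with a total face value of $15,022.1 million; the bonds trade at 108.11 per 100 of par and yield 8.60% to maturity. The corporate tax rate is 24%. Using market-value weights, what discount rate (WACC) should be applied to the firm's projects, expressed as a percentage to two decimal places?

Market value of equity E = 43.83 × 439.1m = 19245.753m. Market value of debt D = 15022.1m × 108.11/100 = 16240.39231m.
Total capital V = 19245.753 + 16240.39231 = 35486.14531.
Equity: weight = 19245.753/35486.14531 = 0.5423; cost = 8.99%.
Bonds outstanding: weight = 16240.39231/35486.14531 = 0.4577; after-tax cost = 8.6% × (1 − 24%) = 6.5360%.
WACC = 0.5423 × 8.9900% + 0.4577 × 6.5360% = 7.8669%.

7.87%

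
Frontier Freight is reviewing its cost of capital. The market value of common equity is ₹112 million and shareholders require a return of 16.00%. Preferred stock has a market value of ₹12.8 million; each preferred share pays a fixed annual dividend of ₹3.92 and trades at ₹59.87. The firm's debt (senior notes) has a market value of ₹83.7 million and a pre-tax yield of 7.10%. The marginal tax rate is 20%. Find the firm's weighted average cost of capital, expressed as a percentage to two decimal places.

Cost of preferred: Rp = 3.92 / 59.87 = 6.5475%.
Total capital V = 112 + 12.8 + 83.7 = 208.5.
Equity: weight = 112/208.5 = 0.5372; cost = 16%.
Preferred: weight = 12.8/208.5 = 0.0614; cost = 6.5475%.
Senior notes: weight = 83.7/208.5 = 0.4014; after-tax cost = 7.1% × (1 − 20%) = 5.6800%.
WACC = 0.5372 × 16.0000% + 0.0614 × 6.5475% + 0.4014 × 5.6800% = 11.2769%.

11.28%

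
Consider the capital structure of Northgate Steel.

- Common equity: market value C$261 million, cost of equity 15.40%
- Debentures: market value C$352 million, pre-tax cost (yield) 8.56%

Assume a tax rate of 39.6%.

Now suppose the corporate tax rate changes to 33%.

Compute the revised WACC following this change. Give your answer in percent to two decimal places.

9.85%

After the change:
Total capital V = 261 + 352 = 613.
Equity: weight = 261/613 = 0.4258; cost = 15.4%.
Debentures: weight = 352/613 = 0.5742; after-tax cost = 8.56% × (1 − 33%) = 5.7352%.
WACC = 0.4258 × 15.4000% + 0.5742 × 5.7352% = 9.8502%.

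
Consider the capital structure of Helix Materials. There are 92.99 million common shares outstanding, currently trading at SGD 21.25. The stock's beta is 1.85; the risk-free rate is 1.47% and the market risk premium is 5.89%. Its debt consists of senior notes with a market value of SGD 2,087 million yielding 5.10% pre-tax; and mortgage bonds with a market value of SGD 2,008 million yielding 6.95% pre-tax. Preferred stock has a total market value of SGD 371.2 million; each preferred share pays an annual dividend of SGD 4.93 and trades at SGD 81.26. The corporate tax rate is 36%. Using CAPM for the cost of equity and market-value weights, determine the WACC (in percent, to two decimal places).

6.59%

Cost of equity via CAPM: Re = 1.47% + 1.85 × 5.89% = 12.3665%.
Cost of preferred: Rp = 4.93 / 81.26 = 6.0669%.
Market value of equity E = 21.25 × 92.99m = 1976.0375m.
Total capital V = 1976.0375 + 371.2 + 2087 + 2008 = 6442.2375.
Equity: weight = 1976.0375/6442.2375 = 0.3067; cost = 12.3665%.
Preferred: weight = 371.2/6442.2375 = 0.0576; cost = 6.0669%.
Senior notes: weight = 2087/6442.2375 = 0.3240; after-tax cost = 5.1% × (1 − 36%) = 3.2640%.
Mortgage bonds: weight = 2008/6442.2375 = 0.3117; after-tax cost = 6.95% × (1 − 36%) = 4.4480%.
WACC = 0.3067 × 12.3665% + 0.0576 × 6.0669% + 0.3240 × 3.2640% + 0.3117 × 4.4480% = 6.5866%.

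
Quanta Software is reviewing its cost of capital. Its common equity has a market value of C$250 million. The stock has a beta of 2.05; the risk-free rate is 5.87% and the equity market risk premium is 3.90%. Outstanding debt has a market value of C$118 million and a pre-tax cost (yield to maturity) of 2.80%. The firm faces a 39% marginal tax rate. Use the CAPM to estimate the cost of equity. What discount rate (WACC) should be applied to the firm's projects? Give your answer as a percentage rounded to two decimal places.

9.97%

Cost of equity via CAPM: Re = 5.87% + 2.05 × 3.9% = 13.8650%.
Total capital V = 250 + 118 = 368.
Equity: weight = 250/368 = 0.6793; cost = 13.865%.
Debt: weight = 118/368 = 0.3207; after-tax cost = 2.8% × (1 − 39%) = 1.7080%.
WACC = 0.6793 × 13.8650% + 0.3207 × 1.7080% = 9.9668%.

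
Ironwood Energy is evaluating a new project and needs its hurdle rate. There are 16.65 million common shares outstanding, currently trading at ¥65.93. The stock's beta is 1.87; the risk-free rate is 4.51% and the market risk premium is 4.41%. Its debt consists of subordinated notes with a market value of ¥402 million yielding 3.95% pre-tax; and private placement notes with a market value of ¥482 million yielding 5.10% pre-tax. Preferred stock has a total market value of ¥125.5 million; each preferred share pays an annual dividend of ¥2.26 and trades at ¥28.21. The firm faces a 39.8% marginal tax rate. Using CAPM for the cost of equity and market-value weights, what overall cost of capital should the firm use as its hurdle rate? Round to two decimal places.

8.28%

Cost of equity via CAPM: Re = 4.51% + 1.87 × 4.41% = 12.7567%.
Cost of preferred: Rp = 2.26 / 28.21 = 8.0113%.
Market value of equity E = 65.93 × 16.65m = 1097.7345m.
Total capital V = 1097.7345 + 125.5 + 402 + 482 = 2107.2345.
Equity: weight = 1097.7345/2107.2345 = 0.5209; cost = 12.7567%.
Preferred: weight = 125.5/2107.2345 = 0.0596; cost = 8.0113%.
Subordinated notes: weight = 402/2107.2345 = 0.1908; after-tax cost = 3.95% × (1 − 39.8%) = 2.3779%.
Private placement notes: weight = 482/2107.2345 = 0.2287; after-tax cost = 5.1% × (1 − 39.8%) = 3.0702%.
WACC = 0.5209 × 12.7567% + 0.0596 × 8.0113% + 0.1908 × 2.3779% + 0.2287 × 3.0702% = 8.2785%.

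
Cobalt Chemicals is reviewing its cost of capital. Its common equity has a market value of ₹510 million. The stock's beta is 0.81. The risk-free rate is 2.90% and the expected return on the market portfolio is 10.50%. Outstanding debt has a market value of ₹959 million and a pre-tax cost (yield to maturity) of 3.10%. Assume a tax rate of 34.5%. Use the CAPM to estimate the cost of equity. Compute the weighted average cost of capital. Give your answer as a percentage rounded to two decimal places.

4.47%

Market risk premium = 10.5% − 2.9% = 7.6%.
Cost of equity via CAPM: Re = 2.9% + 0.81 × 7.6% = 9.0560%.
Total capital V = 510 + 959 = 1469.
Equity: weight = 510/1469 = 0.3472; cost = 9.056%.
Debt: weight = 959/1469 = 0.6528; after-tax cost = 3.1% × (1 − 34.5%) = 2.0305%.
WACC = 0.3472 × 9.0560% + 0.6528 × 2.0305% = 4.4696%.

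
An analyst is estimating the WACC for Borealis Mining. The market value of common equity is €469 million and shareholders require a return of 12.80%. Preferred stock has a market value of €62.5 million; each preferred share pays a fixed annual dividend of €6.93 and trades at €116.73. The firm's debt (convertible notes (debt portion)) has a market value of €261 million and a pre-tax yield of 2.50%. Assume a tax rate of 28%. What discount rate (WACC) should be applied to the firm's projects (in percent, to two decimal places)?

8.64%

Cost of preferred: Rp = 6.93 / 116.73 = 5.9368%.
Total capital V = 469 + 62.5 + 261 = 792.5.
Equity: weight = 469/792.5 = 0.5918; cost = 12.8%.
Preferred: weight = 62.5/792.5 = 0.0789; cost = 5.9368%.
Convertible notes (debt portion): weight = 261/792.5 = 0.3293; after-tax cost = 2.5% × (1 − 28%) = 1.8000%.
WACC = 0.5918 × 12.8000% + 0.0789 × 5.9368% + 0.3293 × 1.8000% = 8.6360%.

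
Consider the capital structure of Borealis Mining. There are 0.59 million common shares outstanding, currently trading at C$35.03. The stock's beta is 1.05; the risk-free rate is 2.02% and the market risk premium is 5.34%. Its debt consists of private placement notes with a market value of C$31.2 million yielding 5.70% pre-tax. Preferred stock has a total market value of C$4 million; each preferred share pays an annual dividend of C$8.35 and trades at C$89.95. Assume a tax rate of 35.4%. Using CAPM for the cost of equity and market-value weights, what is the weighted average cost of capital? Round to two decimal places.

5.54%

Cost of equity via CAPM: Re = 2.02% + 1.05 × 5.34% = 7.6270%.
Cost of preferred: Rp = 8.35 / 89.95 = 9.2829%.
Market value of equity E = 35.03 × 0.59m = 20.6677m.
Total capital V = 20.6677 + 4 + 31.2 = 55.8677.
Equity: weight = 20.6677/55.8677 = 0.3699; cost = 7.627%.
Preferred: weight = 4/55.8677 = 0.0716; cost = 9.2829%.
Private placement notes: weight = 31.2/55.8677 = 0.5585; after-tax cost = 5.7% × (1 − 35.4%) = 3.6822%.
WACC = 0.3699 × 7.6270% + 0.0716 × 9.2829% + 0.5585 × 3.6822% = 5.5425%.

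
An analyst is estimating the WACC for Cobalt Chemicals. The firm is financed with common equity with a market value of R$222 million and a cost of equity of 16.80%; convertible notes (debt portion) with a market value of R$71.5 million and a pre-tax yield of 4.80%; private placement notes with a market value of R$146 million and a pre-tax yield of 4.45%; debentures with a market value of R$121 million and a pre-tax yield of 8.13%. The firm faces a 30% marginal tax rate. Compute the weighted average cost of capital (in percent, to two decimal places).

Total capital V = 222 + 71.5 + 146 + 121 = 560.5.
Equity: weight = 222/560.5 = 0.3961; cost = 16.8%.
Convertible notes (debt portion): weight = 71.5/560.5 = 0.1276; after-tax cost = 4.8% × (1 − 30%) = 3.3600%.
Private placement notes: weight = 146/560.5 = 0.2605; after-tax cost = 4.45% × (1 − 30%) = 3.1150%.
Debentures: weight = 121/560.5 = 0.2159; after-tax cost = 8.13% × (1 − 30%) = 5.6910%.
WACC = 0.3961 × 16.8000% + 0.1276 × 3.3600% + 0.2605 × 3.1150% + 0.2159 × 5.6910% = 9.1226%.

9.12%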